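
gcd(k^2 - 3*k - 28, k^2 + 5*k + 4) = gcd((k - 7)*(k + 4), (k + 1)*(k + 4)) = k + 4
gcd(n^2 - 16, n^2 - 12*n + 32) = n - 4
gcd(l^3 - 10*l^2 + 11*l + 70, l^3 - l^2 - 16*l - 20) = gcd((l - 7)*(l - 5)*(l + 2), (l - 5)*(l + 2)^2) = l^2 - 3*l - 10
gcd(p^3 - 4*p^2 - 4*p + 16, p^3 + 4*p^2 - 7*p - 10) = p - 2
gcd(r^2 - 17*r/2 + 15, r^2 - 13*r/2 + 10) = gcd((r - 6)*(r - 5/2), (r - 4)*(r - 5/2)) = r - 5/2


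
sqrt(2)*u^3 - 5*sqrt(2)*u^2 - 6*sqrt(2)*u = u*(u - 6)*(sqrt(2)*u + sqrt(2))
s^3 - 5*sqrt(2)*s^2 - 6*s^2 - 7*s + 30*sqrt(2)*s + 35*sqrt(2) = (s - 7)*(s + 1)*(s - 5*sqrt(2))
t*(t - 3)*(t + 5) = t^3 + 2*t^2 - 15*t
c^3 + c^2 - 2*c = c*(c - 1)*(c + 2)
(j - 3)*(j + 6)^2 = j^3 + 9*j^2 - 108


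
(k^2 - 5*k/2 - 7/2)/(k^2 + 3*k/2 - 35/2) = (k + 1)/(k + 5)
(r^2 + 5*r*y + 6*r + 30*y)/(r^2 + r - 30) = (r + 5*y)/(r - 5)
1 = 1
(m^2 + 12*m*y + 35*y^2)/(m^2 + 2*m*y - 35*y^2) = (-m - 5*y)/(-m + 5*y)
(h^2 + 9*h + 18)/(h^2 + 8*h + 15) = (h + 6)/(h + 5)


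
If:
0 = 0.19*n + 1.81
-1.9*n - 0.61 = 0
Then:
No Solution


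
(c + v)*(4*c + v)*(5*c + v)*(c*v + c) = 20*c^4*v + 20*c^4 + 29*c^3*v^2 + 29*c^3*v + 10*c^2*v^3 + 10*c^2*v^2 + c*v^4 + c*v^3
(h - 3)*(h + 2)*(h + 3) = h^3 + 2*h^2 - 9*h - 18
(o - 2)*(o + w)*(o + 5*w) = o^3 + 6*o^2*w - 2*o^2 + 5*o*w^2 - 12*o*w - 10*w^2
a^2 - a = a*(a - 1)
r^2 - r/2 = r*(r - 1/2)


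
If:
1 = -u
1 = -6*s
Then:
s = -1/6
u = -1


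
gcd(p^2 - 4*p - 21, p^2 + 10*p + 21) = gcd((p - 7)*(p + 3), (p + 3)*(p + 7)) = p + 3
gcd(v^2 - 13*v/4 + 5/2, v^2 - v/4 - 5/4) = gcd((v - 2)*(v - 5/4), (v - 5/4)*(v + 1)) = v - 5/4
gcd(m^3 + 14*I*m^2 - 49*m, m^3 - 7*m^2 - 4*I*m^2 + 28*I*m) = m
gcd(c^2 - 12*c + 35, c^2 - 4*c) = 1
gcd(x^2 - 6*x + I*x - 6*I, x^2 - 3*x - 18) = x - 6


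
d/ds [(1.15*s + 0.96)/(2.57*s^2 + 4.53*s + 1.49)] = (2.9555*s^2 + 5.2095*s - (1.15*s + 0.96)*(5.14*s + 4.53) + 1.7135)/(2.57*s^2 + 4.53*s + 1.49)^2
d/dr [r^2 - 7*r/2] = 2*r - 7/2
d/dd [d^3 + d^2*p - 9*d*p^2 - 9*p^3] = 3*d^2 + 2*d*p - 9*p^2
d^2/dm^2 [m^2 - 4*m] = 2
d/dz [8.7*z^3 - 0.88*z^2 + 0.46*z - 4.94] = 26.1*z^2 - 1.76*z + 0.46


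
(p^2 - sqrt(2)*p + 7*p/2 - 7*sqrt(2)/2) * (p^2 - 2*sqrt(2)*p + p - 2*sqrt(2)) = p^4 - 3*sqrt(2)*p^3 + 9*p^3/2 - 27*sqrt(2)*p^2/2 + 15*p^2/2 - 21*sqrt(2)*p/2 + 18*p + 14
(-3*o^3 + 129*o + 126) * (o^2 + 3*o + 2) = -3*o^5 - 9*o^4 + 123*o^3 + 513*o^2 + 636*o + 252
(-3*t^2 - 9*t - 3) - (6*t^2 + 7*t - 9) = -9*t^2 - 16*t + 6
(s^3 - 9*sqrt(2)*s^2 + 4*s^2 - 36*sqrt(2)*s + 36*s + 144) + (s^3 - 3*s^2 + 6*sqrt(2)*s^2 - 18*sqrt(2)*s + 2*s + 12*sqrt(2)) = 2*s^3 - 3*sqrt(2)*s^2 + s^2 - 54*sqrt(2)*s + 38*s + 12*sqrt(2) + 144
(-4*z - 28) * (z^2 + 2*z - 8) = -4*z^3 - 36*z^2 - 24*z + 224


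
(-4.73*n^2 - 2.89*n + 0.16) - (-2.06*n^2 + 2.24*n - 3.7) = -2.67*n^2 - 5.13*n + 3.86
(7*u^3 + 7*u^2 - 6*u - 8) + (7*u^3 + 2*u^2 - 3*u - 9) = 14*u^3 + 9*u^2 - 9*u - 17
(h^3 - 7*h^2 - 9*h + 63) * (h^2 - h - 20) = h^5 - 8*h^4 - 22*h^3 + 212*h^2 + 117*h - 1260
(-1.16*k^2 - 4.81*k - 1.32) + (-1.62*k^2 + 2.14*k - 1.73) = -2.78*k^2 - 2.67*k - 3.05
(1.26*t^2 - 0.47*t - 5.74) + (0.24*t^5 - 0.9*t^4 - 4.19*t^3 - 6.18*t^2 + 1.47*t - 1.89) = 0.24*t^5 - 0.9*t^4 - 4.19*t^3 - 4.92*t^2 + 1.0*t - 7.63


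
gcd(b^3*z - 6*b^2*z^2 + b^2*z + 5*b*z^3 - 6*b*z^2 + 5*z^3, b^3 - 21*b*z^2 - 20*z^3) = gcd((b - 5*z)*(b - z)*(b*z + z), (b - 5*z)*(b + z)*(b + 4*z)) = -b + 5*z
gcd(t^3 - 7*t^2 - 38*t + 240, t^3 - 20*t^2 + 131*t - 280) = t^2 - 13*t + 40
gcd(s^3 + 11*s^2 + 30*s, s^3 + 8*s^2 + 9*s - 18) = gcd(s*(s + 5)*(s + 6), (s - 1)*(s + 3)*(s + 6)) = s + 6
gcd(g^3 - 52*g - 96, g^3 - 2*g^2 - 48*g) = g^2 - 2*g - 48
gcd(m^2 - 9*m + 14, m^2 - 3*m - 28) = m - 7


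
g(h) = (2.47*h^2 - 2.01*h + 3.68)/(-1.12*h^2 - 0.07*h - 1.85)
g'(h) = (2.24*h + 0.07)*(2.47*h^2 - 2.01*h + 3.68)/(-1.12*h^2 - 0.07*h - 1.85)^2 + (4.94*h - 2.01)/(-1.12*h^2 - 0.07*h - 1.85) = (-2.4241*h^2 - 0.895799999999999*h + 3.9761)/(1.2544*h^4 + 0.1568*h^3 + 4.1489*h^2 + 0.259*h + 3.4225)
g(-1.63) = -2.87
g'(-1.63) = -0.05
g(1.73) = -1.43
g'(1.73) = -0.17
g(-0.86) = -2.76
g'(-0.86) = 0.43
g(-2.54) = -2.78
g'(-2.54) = -0.12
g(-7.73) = -2.44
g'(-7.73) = -0.03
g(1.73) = -1.43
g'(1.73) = -0.17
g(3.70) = -1.72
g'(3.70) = -0.11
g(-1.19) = -2.85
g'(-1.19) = 0.14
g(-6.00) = -2.51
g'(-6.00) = -0.04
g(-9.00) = -2.41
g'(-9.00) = -0.02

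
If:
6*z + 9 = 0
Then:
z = -3/2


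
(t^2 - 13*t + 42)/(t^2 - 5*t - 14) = (t - 6)/(t + 2)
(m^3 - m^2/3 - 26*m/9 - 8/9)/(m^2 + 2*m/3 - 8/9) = (3*m^2 - 5*m - 2)/(3*m - 2)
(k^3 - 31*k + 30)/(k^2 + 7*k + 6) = (k^2 - 6*k + 5)/(k + 1)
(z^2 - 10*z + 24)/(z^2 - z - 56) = (-z^2 + 10*z - 24)/(-z^2 + z + 56)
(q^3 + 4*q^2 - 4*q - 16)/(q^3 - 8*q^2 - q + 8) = (q^3 + 4*q^2 - 4*q - 16)/(q^3 - 8*q^2 - q + 8)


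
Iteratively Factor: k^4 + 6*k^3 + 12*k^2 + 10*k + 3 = (k + 1)*(k^3 + 5*k^2 + 7*k + 3) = (k + 1)*(k + 3)*(k^2 + 2*k + 1) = (k + 1)^2*(k + 3)*(k + 1)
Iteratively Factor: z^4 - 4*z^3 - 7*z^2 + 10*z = (z - 5)*(z^3 + z^2 - 2*z) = (z - 5)*(z + 2)*(z^2 - z) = z*(z - 5)*(z + 2)*(z - 1)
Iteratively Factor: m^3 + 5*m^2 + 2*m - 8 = (m + 4)*(m^2 + m - 2) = (m - 1)*(m + 4)*(m + 2)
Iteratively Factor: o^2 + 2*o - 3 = (o + 3)*(o - 1)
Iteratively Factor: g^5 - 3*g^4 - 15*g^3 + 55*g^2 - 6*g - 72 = (g - 3)*(g^4 - 15*g^2 + 10*g + 24) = (g - 3)*(g - 2)*(g^3 + 2*g^2 - 11*g - 12) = (g - 3)*(g - 2)*(g + 4)*(g^2 - 2*g - 3) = (g - 3)*(g - 2)*(g + 1)*(g + 4)*(g - 3)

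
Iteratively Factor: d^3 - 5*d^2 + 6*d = (d - 2)*(d^2 - 3*d) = (d - 3)*(d - 2)*(d)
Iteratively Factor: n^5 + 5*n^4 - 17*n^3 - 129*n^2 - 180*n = (n + 3)*(n^4 + 2*n^3 - 23*n^2 - 60*n) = (n - 5)*(n + 3)*(n^3 + 7*n^2 + 12*n) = n*(n - 5)*(n + 3)*(n^2 + 7*n + 12) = n*(n - 5)*(n + 3)*(n + 4)*(n + 3)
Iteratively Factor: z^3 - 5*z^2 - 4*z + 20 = (z - 5)*(z^2 - 4) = (z - 5)*(z + 2)*(z - 2)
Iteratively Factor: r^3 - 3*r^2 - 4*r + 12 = (r - 2)*(r^2 - r - 6) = (r - 2)*(r + 2)*(r - 3)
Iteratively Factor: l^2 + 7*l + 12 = (l + 3)*(l + 4)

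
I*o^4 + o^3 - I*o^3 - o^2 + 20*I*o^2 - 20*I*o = o*(o - 5*I)*(o + 4*I)*(I*o - I)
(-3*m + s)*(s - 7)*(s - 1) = -3*m*s^2 + 24*m*s - 21*m + s^3 - 8*s^2 + 7*s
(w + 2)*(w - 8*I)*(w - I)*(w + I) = w^4 + 2*w^3 - 8*I*w^3 + w^2 - 16*I*w^2 + 2*w - 8*I*w - 16*I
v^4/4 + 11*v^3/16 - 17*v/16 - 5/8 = (v/4 + 1/2)*(v - 5/4)*(v + 1)^2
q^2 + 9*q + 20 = (q + 4)*(q + 5)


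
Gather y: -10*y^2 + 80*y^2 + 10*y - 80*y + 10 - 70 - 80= 70*y^2 - 70*y - 140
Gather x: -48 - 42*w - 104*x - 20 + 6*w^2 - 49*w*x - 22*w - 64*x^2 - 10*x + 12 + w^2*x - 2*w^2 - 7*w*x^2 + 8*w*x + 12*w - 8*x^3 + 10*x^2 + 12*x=4*w^2 - 52*w - 8*x^3 + x^2*(-7*w - 54) + x*(w^2 - 41*w - 102) - 56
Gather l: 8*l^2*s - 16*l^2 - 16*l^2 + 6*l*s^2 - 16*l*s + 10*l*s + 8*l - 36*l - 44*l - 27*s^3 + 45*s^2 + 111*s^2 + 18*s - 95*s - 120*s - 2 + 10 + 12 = l^2*(8*s - 32) + l*(6*s^2 - 6*s - 72) - 27*s^3 + 156*s^2 - 197*s + 20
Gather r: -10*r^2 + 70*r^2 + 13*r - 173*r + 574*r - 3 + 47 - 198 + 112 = 60*r^2 + 414*r - 42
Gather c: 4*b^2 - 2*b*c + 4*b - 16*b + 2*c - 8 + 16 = 4*b^2 - 12*b + c*(2 - 2*b) + 8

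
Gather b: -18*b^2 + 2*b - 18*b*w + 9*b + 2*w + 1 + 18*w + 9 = -18*b^2 + b*(11 - 18*w) + 20*w + 10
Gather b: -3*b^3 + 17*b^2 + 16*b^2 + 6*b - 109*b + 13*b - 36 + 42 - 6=-3*b^3 + 33*b^2 - 90*b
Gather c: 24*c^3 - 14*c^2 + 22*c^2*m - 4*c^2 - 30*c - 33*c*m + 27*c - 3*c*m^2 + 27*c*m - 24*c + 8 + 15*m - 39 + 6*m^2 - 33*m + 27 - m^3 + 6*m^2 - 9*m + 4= 24*c^3 + c^2*(22*m - 18) + c*(-3*m^2 - 6*m - 27) - m^3 + 12*m^2 - 27*m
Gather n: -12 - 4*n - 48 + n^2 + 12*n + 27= n^2 + 8*n - 33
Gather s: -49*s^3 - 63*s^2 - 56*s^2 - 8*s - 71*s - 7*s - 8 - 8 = -49*s^3 - 119*s^2 - 86*s - 16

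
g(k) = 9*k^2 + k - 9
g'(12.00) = 217.00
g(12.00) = 1299.00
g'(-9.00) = -161.00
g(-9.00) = 711.00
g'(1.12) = 21.16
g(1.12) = 3.41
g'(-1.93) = -33.74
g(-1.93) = 22.59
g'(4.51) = 82.18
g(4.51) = 178.57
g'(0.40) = 8.20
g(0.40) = -7.16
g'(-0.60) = -9.80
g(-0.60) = -6.36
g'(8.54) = 154.72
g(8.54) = 655.92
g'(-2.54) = -44.72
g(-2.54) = 46.52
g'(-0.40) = -6.20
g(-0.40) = -7.96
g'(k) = 18*k + 1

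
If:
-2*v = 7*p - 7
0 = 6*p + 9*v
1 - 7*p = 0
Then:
No Solution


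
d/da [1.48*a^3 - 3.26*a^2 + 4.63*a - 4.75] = 4.44*a^2 - 6.52*a + 4.63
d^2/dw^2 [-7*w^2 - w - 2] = -14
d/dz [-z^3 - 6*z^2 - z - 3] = -3*z^2 - 12*z - 1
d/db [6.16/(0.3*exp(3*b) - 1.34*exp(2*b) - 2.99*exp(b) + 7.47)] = (-5.544*exp(2*b) + 16.5088*exp(b) + 18.4184)*exp(b)/(0.3*exp(3*b) - 1.34*exp(2*b) - 2.99*exp(b) + 7.47)^2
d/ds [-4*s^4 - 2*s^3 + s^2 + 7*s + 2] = -16*s^3 - 6*s^2 + 2*s + 7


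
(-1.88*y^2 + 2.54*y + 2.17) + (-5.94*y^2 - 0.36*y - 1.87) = -7.82*y^2 + 2.18*y + 0.3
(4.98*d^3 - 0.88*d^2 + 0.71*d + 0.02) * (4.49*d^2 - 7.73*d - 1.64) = 22.3602*d^5 - 42.4466*d^4 + 1.8231*d^3 - 3.9553*d^2 - 1.319*d - 0.0328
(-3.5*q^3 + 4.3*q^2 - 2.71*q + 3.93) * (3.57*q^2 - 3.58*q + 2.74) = -12.495*q^5 + 27.881*q^4 - 34.6587*q^3 + 35.5139*q^2 - 21.4948*q + 10.7682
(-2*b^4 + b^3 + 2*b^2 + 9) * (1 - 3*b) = 6*b^5 - 5*b^4 - 5*b^3 + 2*b^2 - 27*b + 9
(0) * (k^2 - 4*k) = 0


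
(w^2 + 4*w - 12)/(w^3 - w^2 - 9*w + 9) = (w^2 + 4*w - 12)/(w^3 - w^2 - 9*w + 9)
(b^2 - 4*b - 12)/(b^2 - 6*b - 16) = (b - 6)/(b - 8)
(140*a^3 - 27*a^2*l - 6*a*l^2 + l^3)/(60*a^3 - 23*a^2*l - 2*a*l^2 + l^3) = (7*a - l)/(3*a - l)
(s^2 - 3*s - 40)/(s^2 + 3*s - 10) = (s - 8)/(s - 2)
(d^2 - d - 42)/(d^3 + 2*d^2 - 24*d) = (d - 7)/(d*(d - 4))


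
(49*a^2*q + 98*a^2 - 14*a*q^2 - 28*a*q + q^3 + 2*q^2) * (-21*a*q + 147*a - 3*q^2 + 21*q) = -1029*a^3*q^2 + 5145*a^3*q + 14406*a^3 + 147*a^2*q^3 - 735*a^2*q^2 - 2058*a^2*q + 21*a*q^4 - 105*a*q^3 - 294*a*q^2 - 3*q^5 + 15*q^4 + 42*q^3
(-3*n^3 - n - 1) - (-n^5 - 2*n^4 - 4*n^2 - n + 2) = n^5 + 2*n^4 - 3*n^3 + 4*n^2 - 3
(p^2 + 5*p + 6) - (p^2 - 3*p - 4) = 8*p + 10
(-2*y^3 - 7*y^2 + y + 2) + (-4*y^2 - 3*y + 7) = -2*y^3 - 11*y^2 - 2*y + 9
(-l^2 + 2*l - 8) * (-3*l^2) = 3*l^4 - 6*l^3 + 24*l^2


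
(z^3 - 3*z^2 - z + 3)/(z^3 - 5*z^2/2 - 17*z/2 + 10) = 2*(z^2 - 2*z - 3)/(2*z^2 - 3*z - 20)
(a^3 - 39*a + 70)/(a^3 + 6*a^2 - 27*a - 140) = (a - 2)/(a + 4)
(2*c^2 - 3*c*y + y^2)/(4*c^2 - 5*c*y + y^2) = (-2*c + y)/(-4*c + y)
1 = 1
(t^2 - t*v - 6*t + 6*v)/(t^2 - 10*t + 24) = (t - v)/(t - 4)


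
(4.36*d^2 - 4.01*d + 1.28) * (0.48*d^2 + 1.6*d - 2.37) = 2.0928*d^4 + 5.0512*d^3 - 16.1348*d^2 + 11.5517*d - 3.0336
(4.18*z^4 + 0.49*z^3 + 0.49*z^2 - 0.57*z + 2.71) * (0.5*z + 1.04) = 2.09*z^5 + 4.5922*z^4 + 0.7546*z^3 + 0.2246*z^2 + 0.7622*z + 2.8184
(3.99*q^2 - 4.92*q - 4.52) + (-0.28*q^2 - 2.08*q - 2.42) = 3.71*q^2 - 7.0*q - 6.94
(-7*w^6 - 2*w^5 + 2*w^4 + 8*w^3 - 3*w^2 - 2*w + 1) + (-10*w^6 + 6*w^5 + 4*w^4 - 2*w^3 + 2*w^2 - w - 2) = -17*w^6 + 4*w^5 + 6*w^4 + 6*w^3 - w^2 - 3*w - 1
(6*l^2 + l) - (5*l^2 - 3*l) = l^2 + 4*l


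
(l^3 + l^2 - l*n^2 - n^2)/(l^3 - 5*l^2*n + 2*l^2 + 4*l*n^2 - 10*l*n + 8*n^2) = (l^2 + l*n + l + n)/(l^2 - 4*l*n + 2*l - 8*n)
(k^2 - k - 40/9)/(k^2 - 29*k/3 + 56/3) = (k + 5/3)/(k - 7)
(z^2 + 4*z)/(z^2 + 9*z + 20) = z/(z + 5)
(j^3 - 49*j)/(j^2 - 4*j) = (j^2 - 49)/(j - 4)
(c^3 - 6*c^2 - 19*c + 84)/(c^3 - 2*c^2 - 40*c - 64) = (c^2 - 10*c + 21)/(c^2 - 6*c - 16)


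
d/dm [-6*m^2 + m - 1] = 1 - 12*m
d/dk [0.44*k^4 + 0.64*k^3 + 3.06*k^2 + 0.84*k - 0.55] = 1.76*k^3 + 1.92*k^2 + 6.12*k + 0.84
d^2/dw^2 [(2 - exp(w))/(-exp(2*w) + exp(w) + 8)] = (exp(4*w) - 7*exp(3*w) + 54*exp(2*w) - 74*exp(w) + 80)*exp(w)/(exp(6*w) - 3*exp(5*w) - 21*exp(4*w) + 47*exp(3*w) + 168*exp(2*w) - 192*exp(w) - 512)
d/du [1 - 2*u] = -2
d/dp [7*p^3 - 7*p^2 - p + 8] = 21*p^2 - 14*p - 1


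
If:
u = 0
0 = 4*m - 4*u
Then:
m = 0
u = 0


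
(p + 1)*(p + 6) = p^2 + 7*p + 6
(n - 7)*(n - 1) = n^2 - 8*n + 7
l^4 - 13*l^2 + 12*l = l*(l - 3)*(l - 1)*(l + 4)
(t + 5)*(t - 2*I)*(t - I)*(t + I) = t^4 + 5*t^3 - 2*I*t^3 + t^2 - 10*I*t^2 + 5*t - 2*I*t - 10*I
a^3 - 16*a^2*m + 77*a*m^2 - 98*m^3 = (a - 7*m)^2*(a - 2*m)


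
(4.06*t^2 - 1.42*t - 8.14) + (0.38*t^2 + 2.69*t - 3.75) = 4.44*t^2 + 1.27*t - 11.89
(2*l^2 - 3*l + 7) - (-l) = 2*l^2 - 2*l + 7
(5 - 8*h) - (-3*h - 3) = 8 - 5*h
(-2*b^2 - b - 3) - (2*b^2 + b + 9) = -4*b^2 - 2*b - 12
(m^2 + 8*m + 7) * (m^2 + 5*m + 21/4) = m^4 + 13*m^3 + 209*m^2/4 + 77*m + 147/4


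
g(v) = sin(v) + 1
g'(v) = cos(v)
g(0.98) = 1.83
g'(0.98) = 0.56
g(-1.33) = 0.03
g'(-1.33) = 0.24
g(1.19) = 1.93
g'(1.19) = 0.37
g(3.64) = 0.52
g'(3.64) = -0.88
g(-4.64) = 2.00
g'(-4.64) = -0.07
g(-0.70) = 0.36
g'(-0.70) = 0.76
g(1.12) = 1.90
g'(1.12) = 0.44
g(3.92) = 0.30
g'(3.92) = -0.71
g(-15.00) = 0.35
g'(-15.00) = -0.76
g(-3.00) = 0.86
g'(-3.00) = -0.99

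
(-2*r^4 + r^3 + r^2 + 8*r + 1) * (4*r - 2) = -8*r^5 + 8*r^4 + 2*r^3 + 30*r^2 - 12*r - 2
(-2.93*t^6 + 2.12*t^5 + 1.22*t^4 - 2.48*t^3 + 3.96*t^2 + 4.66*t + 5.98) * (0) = 0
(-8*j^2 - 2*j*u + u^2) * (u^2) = -8*j^2*u^2 - 2*j*u^3 + u^4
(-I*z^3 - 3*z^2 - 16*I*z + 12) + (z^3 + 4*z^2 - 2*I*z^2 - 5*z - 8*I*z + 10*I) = z^3 - I*z^3 + z^2 - 2*I*z^2 - 5*z - 24*I*z + 12 + 10*I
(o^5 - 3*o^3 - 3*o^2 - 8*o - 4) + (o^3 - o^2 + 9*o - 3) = o^5 - 2*o^3 - 4*o^2 + o - 7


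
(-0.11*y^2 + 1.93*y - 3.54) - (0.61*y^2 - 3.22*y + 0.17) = -0.72*y^2 + 5.15*y - 3.71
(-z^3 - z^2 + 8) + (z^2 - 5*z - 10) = -z^3 - 5*z - 2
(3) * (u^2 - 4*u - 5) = 3*u^2 - 12*u - 15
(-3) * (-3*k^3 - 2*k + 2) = 9*k^3 + 6*k - 6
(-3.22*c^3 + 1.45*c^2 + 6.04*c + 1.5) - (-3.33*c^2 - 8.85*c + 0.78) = -3.22*c^3 + 4.78*c^2 + 14.89*c + 0.72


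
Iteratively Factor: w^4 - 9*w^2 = (w - 3)*(w^3 + 3*w^2) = w*(w - 3)*(w^2 + 3*w) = w*(w - 3)*(w + 3)*(w)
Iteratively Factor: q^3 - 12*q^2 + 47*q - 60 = (q - 5)*(q^2 - 7*q + 12) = (q - 5)*(q - 4)*(q - 3)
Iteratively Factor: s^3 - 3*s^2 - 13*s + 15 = (s - 1)*(s^2 - 2*s - 15) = (s - 1)*(s + 3)*(s - 5)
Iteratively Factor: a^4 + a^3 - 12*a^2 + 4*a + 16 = (a + 4)*(a^3 - 3*a^2 + 4) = (a + 1)*(a + 4)*(a^2 - 4*a + 4) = (a - 2)*(a + 1)*(a + 4)*(a - 2)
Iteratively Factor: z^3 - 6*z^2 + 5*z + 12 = (z + 1)*(z^2 - 7*z + 12) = (z - 4)*(z + 1)*(z - 3)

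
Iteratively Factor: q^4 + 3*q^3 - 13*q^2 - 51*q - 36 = (q - 4)*(q^3 + 7*q^2 + 15*q + 9) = (q - 4)*(q + 3)*(q^2 + 4*q + 3) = (q - 4)*(q + 3)^2*(q + 1)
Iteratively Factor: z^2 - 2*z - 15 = (z + 3)*(z - 5)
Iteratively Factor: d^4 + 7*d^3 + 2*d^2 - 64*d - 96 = (d + 2)*(d^3 + 5*d^2 - 8*d - 48) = (d - 3)*(d + 2)*(d^2 + 8*d + 16) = (d - 3)*(d + 2)*(d + 4)*(d + 4)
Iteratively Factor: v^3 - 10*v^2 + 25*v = (v - 5)*(v^2 - 5*v) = (v - 5)^2*(v)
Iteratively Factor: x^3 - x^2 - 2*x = (x + 1)*(x^2 - 2*x) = x*(x + 1)*(x - 2)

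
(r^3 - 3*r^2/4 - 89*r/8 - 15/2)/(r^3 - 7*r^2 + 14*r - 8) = (8*r^2 + 26*r + 15)/(8*(r^2 - 3*r + 2))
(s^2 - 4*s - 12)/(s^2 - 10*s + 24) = (s + 2)/(s - 4)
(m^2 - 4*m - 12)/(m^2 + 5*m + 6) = (m - 6)/(m + 3)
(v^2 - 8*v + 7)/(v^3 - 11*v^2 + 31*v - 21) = 1/(v - 3)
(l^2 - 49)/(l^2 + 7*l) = (l - 7)/l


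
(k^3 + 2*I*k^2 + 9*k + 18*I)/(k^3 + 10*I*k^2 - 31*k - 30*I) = (k - 3*I)/(k + 5*I)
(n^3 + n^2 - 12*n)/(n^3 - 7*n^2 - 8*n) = (-n^2 - n + 12)/(-n^2 + 7*n + 8)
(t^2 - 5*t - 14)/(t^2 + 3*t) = (t^2 - 5*t - 14)/(t*(t + 3))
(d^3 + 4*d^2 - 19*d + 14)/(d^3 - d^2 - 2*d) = (d^2 + 6*d - 7)/(d*(d + 1))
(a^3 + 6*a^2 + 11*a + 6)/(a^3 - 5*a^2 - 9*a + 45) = (a^2 + 3*a + 2)/(a^2 - 8*a + 15)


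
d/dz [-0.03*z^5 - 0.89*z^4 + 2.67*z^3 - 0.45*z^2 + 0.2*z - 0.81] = -0.15*z^4 - 3.56*z^3 + 8.01*z^2 - 0.9*z + 0.2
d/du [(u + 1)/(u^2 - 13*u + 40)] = (u^2 - 13*u - (u + 1)*(2*u - 13) + 40)/(u^2 - 13*u + 40)^2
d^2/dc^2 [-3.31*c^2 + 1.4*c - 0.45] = -6.62000000000000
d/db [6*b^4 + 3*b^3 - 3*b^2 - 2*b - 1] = 24*b^3 + 9*b^2 - 6*b - 2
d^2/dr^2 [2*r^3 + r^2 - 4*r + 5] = 12*r + 2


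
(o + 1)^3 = o^3 + 3*o^2 + 3*o + 1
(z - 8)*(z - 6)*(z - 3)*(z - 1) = z^4 - 18*z^3 + 107*z^2 - 234*z + 144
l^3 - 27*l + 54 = (l - 3)^2*(l + 6)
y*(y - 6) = y^2 - 6*y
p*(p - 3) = p^2 - 3*p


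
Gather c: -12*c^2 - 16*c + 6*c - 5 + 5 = -12*c^2 - 10*c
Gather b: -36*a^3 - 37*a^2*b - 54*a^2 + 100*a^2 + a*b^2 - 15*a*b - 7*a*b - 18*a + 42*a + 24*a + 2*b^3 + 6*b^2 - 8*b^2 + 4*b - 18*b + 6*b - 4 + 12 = -36*a^3 + 46*a^2 + 48*a + 2*b^3 + b^2*(a - 2) + b*(-37*a^2 - 22*a - 8) + 8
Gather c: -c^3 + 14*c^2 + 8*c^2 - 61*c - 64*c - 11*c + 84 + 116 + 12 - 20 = -c^3 + 22*c^2 - 136*c + 192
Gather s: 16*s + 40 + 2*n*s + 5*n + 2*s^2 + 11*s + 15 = 5*n + 2*s^2 + s*(2*n + 27) + 55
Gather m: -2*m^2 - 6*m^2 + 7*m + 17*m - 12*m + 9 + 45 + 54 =-8*m^2 + 12*m + 108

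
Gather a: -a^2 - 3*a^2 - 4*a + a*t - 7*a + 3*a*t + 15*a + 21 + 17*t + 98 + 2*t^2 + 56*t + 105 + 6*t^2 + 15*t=-4*a^2 + a*(4*t + 4) + 8*t^2 + 88*t + 224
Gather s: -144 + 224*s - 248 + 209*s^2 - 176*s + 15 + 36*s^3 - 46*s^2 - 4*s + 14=36*s^3 + 163*s^2 + 44*s - 363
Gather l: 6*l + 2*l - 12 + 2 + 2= 8*l - 8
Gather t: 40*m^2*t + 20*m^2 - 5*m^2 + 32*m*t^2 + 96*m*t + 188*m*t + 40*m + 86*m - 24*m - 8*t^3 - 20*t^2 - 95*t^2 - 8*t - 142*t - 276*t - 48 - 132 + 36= 15*m^2 + 102*m - 8*t^3 + t^2*(32*m - 115) + t*(40*m^2 + 284*m - 426) - 144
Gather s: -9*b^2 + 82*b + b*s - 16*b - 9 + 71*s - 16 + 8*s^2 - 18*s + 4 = -9*b^2 + 66*b + 8*s^2 + s*(b + 53) - 21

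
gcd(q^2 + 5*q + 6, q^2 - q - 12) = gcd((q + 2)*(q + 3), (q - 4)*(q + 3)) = q + 3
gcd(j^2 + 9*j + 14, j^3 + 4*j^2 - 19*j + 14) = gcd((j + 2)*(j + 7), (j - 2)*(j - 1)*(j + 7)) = j + 7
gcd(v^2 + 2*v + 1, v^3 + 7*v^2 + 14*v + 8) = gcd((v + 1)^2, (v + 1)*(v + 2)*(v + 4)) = v + 1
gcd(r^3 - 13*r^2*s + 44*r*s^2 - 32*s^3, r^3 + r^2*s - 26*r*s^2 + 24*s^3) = r^2 - 5*r*s + 4*s^2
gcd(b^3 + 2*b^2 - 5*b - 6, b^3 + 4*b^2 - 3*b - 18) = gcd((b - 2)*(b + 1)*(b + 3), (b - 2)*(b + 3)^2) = b^2 + b - 6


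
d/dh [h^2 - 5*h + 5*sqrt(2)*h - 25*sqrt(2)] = 2*h - 5 + 5*sqrt(2)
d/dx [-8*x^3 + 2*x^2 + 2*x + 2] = -24*x^2 + 4*x + 2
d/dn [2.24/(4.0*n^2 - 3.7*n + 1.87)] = (8.288 - 17.92*n)/(4.0*n^2 - 3.7*n + 1.87)^2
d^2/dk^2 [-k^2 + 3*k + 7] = -2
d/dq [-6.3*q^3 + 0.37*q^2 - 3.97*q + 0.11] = -18.9*q^2 + 0.74*q - 3.97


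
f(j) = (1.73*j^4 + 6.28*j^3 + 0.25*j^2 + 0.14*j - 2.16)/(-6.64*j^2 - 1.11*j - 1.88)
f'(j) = (13.28*j + 1.11)*(1.73*j^4 + 6.28*j^3 + 0.25*j^2 + 0.14*j - 2.16)/(-6.64*j^2 - 1.11*j - 1.88)^2 + (6.92*j^3 + 18.84*j^2 + 0.5*j + 0.14)/(-6.64*j^2 - 1.11*j - 1.88) = (-22.9744*j^5 - 47.4601*j^4 - 26.9512*j^3 - 34.7671*j^2 - 29.6248*j - 2.6608)/(44.0896*j^4 + 14.7408*j^3 + 26.1985*j^2 + 4.1736*j + 3.5344)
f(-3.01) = 0.50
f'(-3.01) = 0.66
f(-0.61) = 0.91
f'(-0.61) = 0.29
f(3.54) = -6.20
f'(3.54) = -2.77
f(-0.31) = 1.08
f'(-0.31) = 0.76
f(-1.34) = 0.93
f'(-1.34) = -0.09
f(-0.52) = 0.94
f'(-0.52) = 0.47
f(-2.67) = 0.70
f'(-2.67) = 0.49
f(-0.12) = 1.19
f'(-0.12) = 0.13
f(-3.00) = 0.51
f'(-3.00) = 0.66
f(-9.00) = -12.82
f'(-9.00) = 3.79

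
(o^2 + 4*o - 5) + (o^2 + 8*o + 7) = 2*o^2 + 12*o + 2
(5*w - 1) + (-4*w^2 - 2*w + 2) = -4*w^2 + 3*w + 1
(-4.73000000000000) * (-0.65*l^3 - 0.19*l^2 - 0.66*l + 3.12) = 3.0745*l^3 + 0.8987*l^2 + 3.1218*l - 14.7576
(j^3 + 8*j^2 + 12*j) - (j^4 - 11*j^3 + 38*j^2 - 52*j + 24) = -j^4 + 12*j^3 - 30*j^2 + 64*j - 24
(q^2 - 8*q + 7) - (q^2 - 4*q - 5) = 12 - 4*q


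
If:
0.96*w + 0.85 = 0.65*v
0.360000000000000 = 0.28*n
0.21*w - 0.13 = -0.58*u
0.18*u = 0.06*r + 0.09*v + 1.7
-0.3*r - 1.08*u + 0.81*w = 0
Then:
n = 1.29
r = -16.60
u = 1.65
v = -4.52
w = -3.94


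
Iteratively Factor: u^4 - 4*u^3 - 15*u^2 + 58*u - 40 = (u - 1)*(u^3 - 3*u^2 - 18*u + 40) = (u - 1)*(u + 4)*(u^2 - 7*u + 10) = (u - 2)*(u - 1)*(u + 4)*(u - 5)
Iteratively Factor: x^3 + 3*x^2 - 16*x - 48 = (x - 4)*(x^2 + 7*x + 12) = (x - 4)*(x + 4)*(x + 3)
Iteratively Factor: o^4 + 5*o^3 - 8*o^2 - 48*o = (o - 3)*(o^3 + 8*o^2 + 16*o) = o*(o - 3)*(o^2 + 8*o + 16) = o*(o - 3)*(o + 4)*(o + 4)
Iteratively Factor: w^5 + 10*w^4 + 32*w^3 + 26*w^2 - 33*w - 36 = (w + 3)*(w^4 + 7*w^3 + 11*w^2 - 7*w - 12) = (w + 3)^2*(w^3 + 4*w^2 - w - 4) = (w - 1)*(w + 3)^2*(w^2 + 5*w + 4) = (w - 1)*(w + 1)*(w + 3)^2*(w + 4)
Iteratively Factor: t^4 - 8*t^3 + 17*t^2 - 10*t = (t - 1)*(t^3 - 7*t^2 + 10*t) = (t - 2)*(t - 1)*(t^2 - 5*t) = (t - 5)*(t - 2)*(t - 1)*(t)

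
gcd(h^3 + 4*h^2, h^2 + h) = h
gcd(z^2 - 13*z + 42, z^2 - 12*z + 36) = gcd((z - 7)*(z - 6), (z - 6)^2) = z - 6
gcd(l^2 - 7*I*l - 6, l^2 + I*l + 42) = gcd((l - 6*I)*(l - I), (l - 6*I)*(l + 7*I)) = l - 6*I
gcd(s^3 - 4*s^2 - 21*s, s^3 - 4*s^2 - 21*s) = s^3 - 4*s^2 - 21*s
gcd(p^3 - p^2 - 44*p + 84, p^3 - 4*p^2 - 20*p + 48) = p^2 - 8*p + 12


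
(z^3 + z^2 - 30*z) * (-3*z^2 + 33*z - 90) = -3*z^5 + 30*z^4 + 33*z^3 - 1080*z^2 + 2700*z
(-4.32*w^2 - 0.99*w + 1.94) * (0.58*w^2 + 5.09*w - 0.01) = -2.5056*w^4 - 22.563*w^3 - 3.8707*w^2 + 9.8845*w - 0.0194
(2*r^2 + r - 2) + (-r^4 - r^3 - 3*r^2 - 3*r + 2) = -r^4 - r^3 - r^2 - 2*r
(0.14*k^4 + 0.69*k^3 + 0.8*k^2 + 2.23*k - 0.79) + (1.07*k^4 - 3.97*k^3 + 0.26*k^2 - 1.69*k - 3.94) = 1.21*k^4 - 3.28*k^3 + 1.06*k^2 + 0.54*k - 4.73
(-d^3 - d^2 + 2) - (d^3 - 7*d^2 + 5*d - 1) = -2*d^3 + 6*d^2 - 5*d + 3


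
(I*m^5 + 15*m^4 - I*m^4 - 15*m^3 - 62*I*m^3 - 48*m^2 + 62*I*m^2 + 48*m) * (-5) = -5*I*m^5 - 75*m^4 + 5*I*m^4 + 75*m^3 + 310*I*m^3 + 240*m^2 - 310*I*m^2 - 240*m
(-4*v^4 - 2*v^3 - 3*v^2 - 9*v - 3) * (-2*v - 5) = 8*v^5 + 24*v^4 + 16*v^3 + 33*v^2 + 51*v + 15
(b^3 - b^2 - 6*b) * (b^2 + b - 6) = b^5 - 13*b^3 + 36*b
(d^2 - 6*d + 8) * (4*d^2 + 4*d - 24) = 4*d^4 - 20*d^3 - 16*d^2 + 176*d - 192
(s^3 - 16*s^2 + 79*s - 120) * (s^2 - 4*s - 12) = s^5 - 20*s^4 + 131*s^3 - 244*s^2 - 468*s + 1440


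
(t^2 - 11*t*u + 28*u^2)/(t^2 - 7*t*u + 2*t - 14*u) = (t - 4*u)/(t + 2)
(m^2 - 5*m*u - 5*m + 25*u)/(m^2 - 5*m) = (m - 5*u)/m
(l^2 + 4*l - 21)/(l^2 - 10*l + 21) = (l + 7)/(l - 7)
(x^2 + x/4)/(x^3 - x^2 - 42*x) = (x + 1/4)/(x^2 - x - 42)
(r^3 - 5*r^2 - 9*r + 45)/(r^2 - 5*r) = r - 9/r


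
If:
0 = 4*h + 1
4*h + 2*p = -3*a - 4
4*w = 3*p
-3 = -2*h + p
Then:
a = 4/3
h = -1/4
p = -7/2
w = -21/8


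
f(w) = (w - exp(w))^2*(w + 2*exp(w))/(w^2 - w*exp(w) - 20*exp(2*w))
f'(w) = (2 - 2*exp(w))*(w - exp(w))*(w + 2*exp(w))/(w^2 - w*exp(w) - 20*exp(2*w)) + (w - exp(w))^2*(w + 2*exp(w))*(w*exp(w) - 2*w + 40*exp(2*w) + exp(w))/(w^2 - w*exp(w) - 20*exp(2*w))^2 + (w - exp(w))^2*(2*exp(w) + 1)/(w^2 - w*exp(w) - 20*exp(2*w)) = (w - exp(w))*((w - exp(w))*(w + 2*exp(w))*(w*exp(w) - 2*w + 40*exp(2*w) + exp(w)) + (-2*(1 - exp(w))*(w + 2*exp(w)) - (w - exp(w))*(2*exp(w) + 1))*(-w^2 + w*exp(w) + 20*exp(2*w)))/(-w^2 + w*exp(w) + 20*exp(2*w))^2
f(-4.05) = -4.03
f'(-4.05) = 1.01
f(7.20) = -132.83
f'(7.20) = -133.79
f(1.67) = -0.29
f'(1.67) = -0.38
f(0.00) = -0.10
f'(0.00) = 0.06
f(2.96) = -1.48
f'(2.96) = -1.77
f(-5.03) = -5.02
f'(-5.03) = 1.01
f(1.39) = -0.20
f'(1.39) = -0.25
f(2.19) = -0.57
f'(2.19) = -0.73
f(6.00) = -39.41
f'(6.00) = -40.19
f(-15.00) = -15.00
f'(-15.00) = 1.00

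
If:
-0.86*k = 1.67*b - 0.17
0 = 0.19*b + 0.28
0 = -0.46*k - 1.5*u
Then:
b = -1.47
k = 3.06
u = -0.94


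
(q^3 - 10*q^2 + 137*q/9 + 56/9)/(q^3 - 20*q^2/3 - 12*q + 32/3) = (9*q^2 - 18*q - 7)/(3*(3*q^2 + 4*q - 4))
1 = 1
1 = 1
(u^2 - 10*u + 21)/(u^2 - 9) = (u - 7)/(u + 3)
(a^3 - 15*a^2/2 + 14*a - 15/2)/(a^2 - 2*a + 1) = (2*a^2 - 13*a + 15)/(2*(a - 1))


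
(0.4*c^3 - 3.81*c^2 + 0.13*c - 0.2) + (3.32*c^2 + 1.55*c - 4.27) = 0.4*c^3 - 0.49*c^2 + 1.68*c - 4.47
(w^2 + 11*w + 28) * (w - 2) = w^3 + 9*w^2 + 6*w - 56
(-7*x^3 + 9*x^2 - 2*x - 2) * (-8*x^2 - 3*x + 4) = 56*x^5 - 51*x^4 - 39*x^3 + 58*x^2 - 2*x - 8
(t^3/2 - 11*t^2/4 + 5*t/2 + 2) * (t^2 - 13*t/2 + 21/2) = t^5/2 - 6*t^4 + 205*t^3/8 - 345*t^2/8 + 53*t/4 + 21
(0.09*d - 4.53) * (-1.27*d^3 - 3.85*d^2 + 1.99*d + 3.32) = -0.1143*d^4 + 5.4066*d^3 + 17.6196*d^2 - 8.7159*d - 15.0396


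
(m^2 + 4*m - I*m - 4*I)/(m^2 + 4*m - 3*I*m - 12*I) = (m - I)/(m - 3*I)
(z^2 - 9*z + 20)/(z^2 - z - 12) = (z - 5)/(z + 3)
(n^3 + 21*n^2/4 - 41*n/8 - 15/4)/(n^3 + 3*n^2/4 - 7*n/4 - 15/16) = 2*(n + 6)/(2*n + 3)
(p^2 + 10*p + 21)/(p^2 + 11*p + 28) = (p + 3)/(p + 4)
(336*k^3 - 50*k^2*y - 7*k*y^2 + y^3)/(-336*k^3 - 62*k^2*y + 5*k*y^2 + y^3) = (-6*k + y)/(6*k + y)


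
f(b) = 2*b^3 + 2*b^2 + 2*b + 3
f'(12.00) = 914.00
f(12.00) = 3771.00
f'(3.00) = 68.00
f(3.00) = 81.00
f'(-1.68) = 12.21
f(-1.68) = -4.20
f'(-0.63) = 1.86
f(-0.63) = 2.03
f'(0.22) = 3.17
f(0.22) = 3.56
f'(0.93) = 10.91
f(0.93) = 8.20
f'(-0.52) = 1.54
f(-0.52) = 2.22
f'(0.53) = 5.81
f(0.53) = 4.92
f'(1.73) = 26.88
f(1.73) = 22.80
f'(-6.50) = 229.50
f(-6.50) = -474.75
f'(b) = 6*b^2 + 4*b + 2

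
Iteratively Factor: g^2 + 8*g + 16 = (g + 4)*(g + 4)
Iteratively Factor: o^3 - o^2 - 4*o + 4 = (o - 2)*(o^2 + o - 2) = (o - 2)*(o - 1)*(o + 2)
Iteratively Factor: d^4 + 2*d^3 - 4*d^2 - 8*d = (d + 2)*(d^3 - 4*d) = d*(d + 2)*(d^2 - 4) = d*(d + 2)^2*(d - 2)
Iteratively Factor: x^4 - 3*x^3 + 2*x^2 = (x - 2)*(x^3 - x^2) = (x - 2)*(x - 1)*(x^2) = x*(x - 2)*(x - 1)*(x)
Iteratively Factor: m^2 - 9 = (m + 3)*(m - 3)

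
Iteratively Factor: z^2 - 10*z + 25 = (z - 5)*(z - 5)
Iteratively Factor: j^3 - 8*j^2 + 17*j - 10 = (j - 1)*(j^2 - 7*j + 10) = (j - 5)*(j - 1)*(j - 2)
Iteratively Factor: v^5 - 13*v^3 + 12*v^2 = (v)*(v^4 - 13*v^2 + 12*v) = v*(v - 1)*(v^3 + v^2 - 12*v) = v*(v - 3)*(v - 1)*(v^2 + 4*v) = v*(v - 3)*(v - 1)*(v + 4)*(v)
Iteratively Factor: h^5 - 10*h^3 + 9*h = (h - 1)*(h^4 + h^3 - 9*h^2 - 9*h) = (h - 1)*(h + 3)*(h^3 - 2*h^2 - 3*h) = h*(h - 1)*(h + 3)*(h^2 - 2*h - 3) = h*(h - 1)*(h + 1)*(h + 3)*(h - 3)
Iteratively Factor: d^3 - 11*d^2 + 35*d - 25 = (d - 5)*(d^2 - 6*d + 5) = (d - 5)^2*(d - 1)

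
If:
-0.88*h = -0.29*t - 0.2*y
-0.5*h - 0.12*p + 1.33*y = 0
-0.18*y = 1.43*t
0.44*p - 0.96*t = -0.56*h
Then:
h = 0.00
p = 0.00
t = 0.00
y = 0.00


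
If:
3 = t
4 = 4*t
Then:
No Solution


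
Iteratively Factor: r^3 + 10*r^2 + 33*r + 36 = (r + 3)*(r^2 + 7*r + 12) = (r + 3)*(r + 4)*(r + 3)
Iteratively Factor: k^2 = (k)*(k)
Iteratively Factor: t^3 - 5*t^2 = (t - 5)*(t^2) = t*(t - 5)*(t)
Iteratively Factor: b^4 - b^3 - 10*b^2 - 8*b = (b)*(b^3 - b^2 - 10*b - 8) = b*(b + 2)*(b^2 - 3*b - 4) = b*(b - 4)*(b + 2)*(b + 1)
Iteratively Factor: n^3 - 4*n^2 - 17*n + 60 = (n + 4)*(n^2 - 8*n + 15) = (n - 3)*(n + 4)*(n - 5)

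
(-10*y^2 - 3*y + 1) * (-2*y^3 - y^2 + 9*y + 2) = 20*y^5 + 16*y^4 - 89*y^3 - 48*y^2 + 3*y + 2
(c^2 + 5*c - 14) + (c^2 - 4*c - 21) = 2*c^2 + c - 35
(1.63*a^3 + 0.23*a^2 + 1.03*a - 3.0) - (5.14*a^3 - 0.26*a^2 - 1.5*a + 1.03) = -3.51*a^3 + 0.49*a^2 + 2.53*a - 4.03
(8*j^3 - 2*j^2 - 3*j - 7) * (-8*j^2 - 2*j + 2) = -64*j^5 + 44*j^3 + 58*j^2 + 8*j - 14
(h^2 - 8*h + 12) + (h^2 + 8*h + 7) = 2*h^2 + 19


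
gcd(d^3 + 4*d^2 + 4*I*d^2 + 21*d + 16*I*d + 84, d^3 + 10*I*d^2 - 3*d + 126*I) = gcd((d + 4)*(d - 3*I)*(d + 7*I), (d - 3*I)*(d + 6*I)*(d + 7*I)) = d^2 + 4*I*d + 21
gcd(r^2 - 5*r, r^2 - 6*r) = r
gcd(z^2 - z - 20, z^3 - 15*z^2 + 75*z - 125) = z - 5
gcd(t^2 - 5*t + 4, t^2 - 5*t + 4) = t^2 - 5*t + 4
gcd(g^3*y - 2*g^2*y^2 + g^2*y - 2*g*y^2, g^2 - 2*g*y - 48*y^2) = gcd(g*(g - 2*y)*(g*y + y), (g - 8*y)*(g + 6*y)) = 1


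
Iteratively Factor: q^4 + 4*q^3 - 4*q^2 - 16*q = (q)*(q^3 + 4*q^2 - 4*q - 16) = q*(q + 2)*(q^2 + 2*q - 8) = q*(q - 2)*(q + 2)*(q + 4)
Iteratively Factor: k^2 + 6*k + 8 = (k + 2)*(k + 4)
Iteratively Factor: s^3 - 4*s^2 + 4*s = (s - 2)*(s^2 - 2*s) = (s - 2)^2*(s)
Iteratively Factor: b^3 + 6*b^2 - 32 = (b + 4)*(b^2 + 2*b - 8) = (b - 2)*(b + 4)*(b + 4)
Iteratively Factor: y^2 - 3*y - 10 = (y - 5)*(y + 2)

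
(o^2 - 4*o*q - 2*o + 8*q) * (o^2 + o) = o^4 - 4*o^3*q - o^3 + 4*o^2*q - 2*o^2 + 8*o*q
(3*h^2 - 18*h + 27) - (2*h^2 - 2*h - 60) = h^2 - 16*h + 87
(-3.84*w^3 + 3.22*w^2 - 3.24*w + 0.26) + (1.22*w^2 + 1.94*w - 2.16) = -3.84*w^3 + 4.44*w^2 - 1.3*w - 1.9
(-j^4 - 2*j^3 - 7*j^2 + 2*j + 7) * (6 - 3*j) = 3*j^5 + 9*j^3 - 48*j^2 - 9*j + 42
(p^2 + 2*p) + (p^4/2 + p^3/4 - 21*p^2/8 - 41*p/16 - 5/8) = p^4/2 + p^3/4 - 13*p^2/8 - 9*p/16 - 5/8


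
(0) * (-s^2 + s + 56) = 0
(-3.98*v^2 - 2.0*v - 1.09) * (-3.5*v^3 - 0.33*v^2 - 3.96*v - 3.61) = 13.93*v^5 + 8.3134*v^4 + 20.2358*v^3 + 22.6475*v^2 + 11.5364*v + 3.9349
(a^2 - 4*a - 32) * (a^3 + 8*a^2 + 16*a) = a^5 + 4*a^4 - 48*a^3 - 320*a^2 - 512*a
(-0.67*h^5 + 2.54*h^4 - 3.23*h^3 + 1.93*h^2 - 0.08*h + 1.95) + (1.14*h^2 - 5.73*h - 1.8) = -0.67*h^5 + 2.54*h^4 - 3.23*h^3 + 3.07*h^2 - 5.81*h + 0.15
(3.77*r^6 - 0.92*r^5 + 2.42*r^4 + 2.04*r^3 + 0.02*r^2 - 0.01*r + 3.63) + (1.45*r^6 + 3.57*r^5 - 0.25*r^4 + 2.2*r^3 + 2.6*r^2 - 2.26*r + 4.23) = 5.22*r^6 + 2.65*r^5 + 2.17*r^4 + 4.24*r^3 + 2.62*r^2 - 2.27*r + 7.86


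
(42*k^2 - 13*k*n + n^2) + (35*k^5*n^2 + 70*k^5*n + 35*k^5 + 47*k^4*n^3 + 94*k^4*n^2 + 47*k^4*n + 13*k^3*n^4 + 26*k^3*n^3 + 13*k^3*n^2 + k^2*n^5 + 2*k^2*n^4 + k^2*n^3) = 35*k^5*n^2 + 70*k^5*n + 35*k^5 + 47*k^4*n^3 + 94*k^4*n^2 + 47*k^4*n + 13*k^3*n^4 + 26*k^3*n^3 + 13*k^3*n^2 + k^2*n^5 + 2*k^2*n^4 + k^2*n^3 + 42*k^2 - 13*k*n + n^2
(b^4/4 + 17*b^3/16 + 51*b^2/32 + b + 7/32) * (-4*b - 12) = -b^5 - 29*b^4/4 - 153*b^3/8 - 185*b^2/8 - 103*b/8 - 21/8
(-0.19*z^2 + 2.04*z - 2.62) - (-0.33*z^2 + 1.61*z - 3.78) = 0.14*z^2 + 0.43*z + 1.16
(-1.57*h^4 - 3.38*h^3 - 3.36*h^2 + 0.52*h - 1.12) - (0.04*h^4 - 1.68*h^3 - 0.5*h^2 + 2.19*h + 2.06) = -1.61*h^4 - 1.7*h^3 - 2.86*h^2 - 1.67*h - 3.18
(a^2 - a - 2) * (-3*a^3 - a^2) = -3*a^5 + 2*a^4 + 7*a^3 + 2*a^2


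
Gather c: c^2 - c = c^2 - c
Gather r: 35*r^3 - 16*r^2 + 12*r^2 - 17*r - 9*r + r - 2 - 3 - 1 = 35*r^3 - 4*r^2 - 25*r - 6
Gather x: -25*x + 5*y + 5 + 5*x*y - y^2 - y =x*(5*y - 25) - y^2 + 4*y + 5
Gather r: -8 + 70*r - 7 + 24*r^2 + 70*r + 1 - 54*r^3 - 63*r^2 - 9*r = -54*r^3 - 39*r^2 + 131*r - 14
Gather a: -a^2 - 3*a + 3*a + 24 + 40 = 64 - a^2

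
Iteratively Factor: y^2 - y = (y - 1)*(y)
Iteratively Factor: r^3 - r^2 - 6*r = (r)*(r^2 - r - 6) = r*(r - 3)*(r + 2)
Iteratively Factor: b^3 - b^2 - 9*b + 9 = (b + 3)*(b^2 - 4*b + 3) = (b - 3)*(b + 3)*(b - 1)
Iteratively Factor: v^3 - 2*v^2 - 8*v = (v - 4)*(v^2 + 2*v) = v*(v - 4)*(v + 2)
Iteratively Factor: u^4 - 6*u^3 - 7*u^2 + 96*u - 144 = (u - 3)*(u^3 - 3*u^2 - 16*u + 48) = (u - 3)^2*(u^2 - 16) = (u - 4)*(u - 3)^2*(u + 4)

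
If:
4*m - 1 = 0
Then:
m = 1/4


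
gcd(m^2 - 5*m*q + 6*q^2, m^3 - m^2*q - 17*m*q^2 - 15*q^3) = 1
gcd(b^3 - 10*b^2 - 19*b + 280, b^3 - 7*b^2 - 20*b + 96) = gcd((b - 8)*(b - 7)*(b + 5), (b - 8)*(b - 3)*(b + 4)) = b - 8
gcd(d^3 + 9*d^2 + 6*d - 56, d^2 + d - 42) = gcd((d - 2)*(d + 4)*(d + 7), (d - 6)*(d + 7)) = d + 7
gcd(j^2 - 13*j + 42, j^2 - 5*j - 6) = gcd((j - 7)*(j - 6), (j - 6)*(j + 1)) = j - 6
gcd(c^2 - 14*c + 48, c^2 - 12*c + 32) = c - 8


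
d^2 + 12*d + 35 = (d + 5)*(d + 7)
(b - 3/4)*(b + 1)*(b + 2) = b^3 + 9*b^2/4 - b/4 - 3/2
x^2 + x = x*(x + 1)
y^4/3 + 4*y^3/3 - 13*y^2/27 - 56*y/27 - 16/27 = (y/3 + 1/3)*(y - 4/3)*(y + 1/3)*(y + 4)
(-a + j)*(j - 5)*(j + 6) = -a*j^2 - a*j + 30*a + j^3 + j^2 - 30*j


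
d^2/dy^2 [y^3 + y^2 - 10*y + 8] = 6*y + 2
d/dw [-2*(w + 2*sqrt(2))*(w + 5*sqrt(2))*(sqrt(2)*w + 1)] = -6*sqrt(2)*w^2 - 60*w - 54*sqrt(2)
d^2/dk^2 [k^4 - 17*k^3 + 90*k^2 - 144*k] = 12*k^2 - 102*k + 180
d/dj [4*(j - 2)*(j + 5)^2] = 4*(j + 5)*(3*j + 1)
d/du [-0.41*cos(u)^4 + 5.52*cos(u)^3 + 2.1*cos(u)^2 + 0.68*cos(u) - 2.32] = (1.64*cos(u)^3 - 16.56*cos(u)^2 - 4.2*cos(u) - 0.68)*sin(u)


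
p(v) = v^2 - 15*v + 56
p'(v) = 2*v - 15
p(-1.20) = 75.44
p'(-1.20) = -17.40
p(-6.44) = 194.07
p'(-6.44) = -27.88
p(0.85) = 43.97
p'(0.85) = -13.30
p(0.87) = 43.71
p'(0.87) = -13.26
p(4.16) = 10.91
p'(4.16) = -6.68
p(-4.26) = 138.05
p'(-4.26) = -23.52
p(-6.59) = 198.28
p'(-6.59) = -28.18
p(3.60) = 14.96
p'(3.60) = -7.80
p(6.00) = 2.00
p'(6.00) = -3.00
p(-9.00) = 272.00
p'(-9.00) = -33.00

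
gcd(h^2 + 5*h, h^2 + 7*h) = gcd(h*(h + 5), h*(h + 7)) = h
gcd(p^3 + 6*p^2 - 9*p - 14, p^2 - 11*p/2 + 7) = p - 2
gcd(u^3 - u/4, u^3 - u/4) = u^3 - u/4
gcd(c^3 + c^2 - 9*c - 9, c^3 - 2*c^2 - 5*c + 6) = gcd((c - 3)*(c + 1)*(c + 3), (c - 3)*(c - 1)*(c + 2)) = c - 3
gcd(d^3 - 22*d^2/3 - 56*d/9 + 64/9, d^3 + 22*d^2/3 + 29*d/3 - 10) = d - 2/3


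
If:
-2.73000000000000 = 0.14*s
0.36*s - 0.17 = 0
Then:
No Solution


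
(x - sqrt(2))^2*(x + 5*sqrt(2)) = x^3 + 3*sqrt(2)*x^2 - 18*x + 10*sqrt(2)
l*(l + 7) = l^2 + 7*l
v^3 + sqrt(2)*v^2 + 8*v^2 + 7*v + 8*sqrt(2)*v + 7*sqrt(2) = (v + 1)*(v + 7)*(v + sqrt(2))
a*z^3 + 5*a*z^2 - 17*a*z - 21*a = (z - 3)*(z + 7)*(a*z + a)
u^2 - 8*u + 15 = (u - 5)*(u - 3)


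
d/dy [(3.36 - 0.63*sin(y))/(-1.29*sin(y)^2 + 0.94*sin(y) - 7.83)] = (-0.8127*sin(y)^2 + 8.6688*sin(y) + 1.7745)*cos(y)/(1.6641*sin(y)^4 - 2.4252*sin(y)^3 + 21.085*sin(y)^2 - 14.7204*sin(y) + 61.3089)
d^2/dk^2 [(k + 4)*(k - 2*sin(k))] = 2*(k + 4)*sin(k) - 4*cos(k) + 2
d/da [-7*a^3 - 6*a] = -21*a^2 - 6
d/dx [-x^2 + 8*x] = 8 - 2*x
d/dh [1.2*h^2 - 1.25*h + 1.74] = 2.4*h - 1.25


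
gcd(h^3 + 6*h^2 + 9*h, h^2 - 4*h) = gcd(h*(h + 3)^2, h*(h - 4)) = h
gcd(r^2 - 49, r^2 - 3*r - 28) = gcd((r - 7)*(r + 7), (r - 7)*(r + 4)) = r - 7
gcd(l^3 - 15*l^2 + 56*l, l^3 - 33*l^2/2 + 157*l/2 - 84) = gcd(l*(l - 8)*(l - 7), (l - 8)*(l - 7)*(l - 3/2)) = l^2 - 15*l + 56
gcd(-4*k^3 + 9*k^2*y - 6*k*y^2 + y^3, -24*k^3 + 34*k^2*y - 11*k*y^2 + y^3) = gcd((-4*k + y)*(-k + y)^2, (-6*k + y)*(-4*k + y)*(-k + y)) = 4*k^2 - 5*k*y + y^2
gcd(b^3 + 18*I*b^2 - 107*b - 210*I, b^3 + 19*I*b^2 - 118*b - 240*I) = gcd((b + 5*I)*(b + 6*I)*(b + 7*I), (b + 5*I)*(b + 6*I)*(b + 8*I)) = b^2 + 11*I*b - 30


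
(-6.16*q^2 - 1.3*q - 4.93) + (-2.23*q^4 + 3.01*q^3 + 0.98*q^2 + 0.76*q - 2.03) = -2.23*q^4 + 3.01*q^3 - 5.18*q^2 - 0.54*q - 6.96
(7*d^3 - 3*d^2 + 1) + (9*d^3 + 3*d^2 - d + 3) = 16*d^3 - d + 4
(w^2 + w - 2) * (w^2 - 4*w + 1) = w^4 - 3*w^3 - 5*w^2 + 9*w - 2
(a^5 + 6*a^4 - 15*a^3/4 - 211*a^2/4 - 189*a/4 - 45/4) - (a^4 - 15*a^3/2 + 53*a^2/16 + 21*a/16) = a^5 + 5*a^4 + 15*a^3/4 - 897*a^2/16 - 777*a/16 - 45/4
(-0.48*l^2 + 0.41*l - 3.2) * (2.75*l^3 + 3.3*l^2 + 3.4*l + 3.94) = -1.32*l^5 - 0.4565*l^4 - 9.079*l^3 - 11.0572*l^2 - 9.2646*l - 12.608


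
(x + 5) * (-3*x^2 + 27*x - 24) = -3*x^3 + 12*x^2 + 111*x - 120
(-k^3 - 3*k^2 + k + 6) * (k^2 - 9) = -k^5 - 3*k^4 + 10*k^3 + 33*k^2 - 9*k - 54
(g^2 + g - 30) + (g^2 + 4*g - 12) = 2*g^2 + 5*g - 42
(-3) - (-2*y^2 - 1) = 2*y^2 - 2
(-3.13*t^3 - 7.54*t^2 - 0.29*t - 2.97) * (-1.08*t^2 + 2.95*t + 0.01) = 3.3804*t^5 - 1.0903*t^4 - 21.9611*t^3 + 2.2767*t^2 - 8.7644*t - 0.0297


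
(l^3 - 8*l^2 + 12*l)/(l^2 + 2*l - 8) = l*(l - 6)/(l + 4)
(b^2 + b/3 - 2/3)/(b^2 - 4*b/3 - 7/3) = (3*b - 2)/(3*b - 7)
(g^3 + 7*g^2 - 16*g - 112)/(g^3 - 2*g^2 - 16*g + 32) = (g + 7)/(g - 2)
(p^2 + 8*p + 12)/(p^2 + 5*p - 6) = (p + 2)/(p - 1)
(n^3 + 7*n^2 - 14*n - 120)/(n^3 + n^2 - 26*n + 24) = (n + 5)/(n - 1)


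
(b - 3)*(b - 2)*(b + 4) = b^3 - b^2 - 14*b + 24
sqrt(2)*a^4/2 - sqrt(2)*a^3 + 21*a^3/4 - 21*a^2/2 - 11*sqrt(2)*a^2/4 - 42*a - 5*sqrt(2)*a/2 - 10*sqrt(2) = (a/2 + 1)*(a - 4)*(a + 5*sqrt(2))*(sqrt(2)*a + 1/2)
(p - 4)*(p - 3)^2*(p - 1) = p^4 - 11*p^3 + 43*p^2 - 69*p + 36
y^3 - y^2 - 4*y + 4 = (y - 2)*(y - 1)*(y + 2)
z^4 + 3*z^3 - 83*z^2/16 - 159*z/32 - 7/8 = (z - 7/4)*(z + 1/4)*(z + 1/2)*(z + 4)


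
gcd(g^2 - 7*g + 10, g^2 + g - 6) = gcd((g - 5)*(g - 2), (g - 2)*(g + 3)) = g - 2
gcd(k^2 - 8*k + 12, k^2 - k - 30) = k - 6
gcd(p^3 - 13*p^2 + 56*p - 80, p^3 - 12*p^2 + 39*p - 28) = p - 4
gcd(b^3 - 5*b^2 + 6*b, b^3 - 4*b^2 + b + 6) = b^2 - 5*b + 6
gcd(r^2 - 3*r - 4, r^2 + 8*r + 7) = r + 1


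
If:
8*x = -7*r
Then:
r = -8*x/7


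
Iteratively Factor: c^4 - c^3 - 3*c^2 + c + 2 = (c - 2)*(c^3 + c^2 - c - 1) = (c - 2)*(c - 1)*(c^2 + 2*c + 1) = (c - 2)*(c - 1)*(c + 1)*(c + 1)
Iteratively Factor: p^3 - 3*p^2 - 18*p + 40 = (p - 2)*(p^2 - p - 20) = (p - 5)*(p - 2)*(p + 4)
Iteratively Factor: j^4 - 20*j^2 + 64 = (j - 2)*(j^3 + 2*j^2 - 16*j - 32) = (j - 2)*(j + 4)*(j^2 - 2*j - 8) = (j - 2)*(j + 2)*(j + 4)*(j - 4)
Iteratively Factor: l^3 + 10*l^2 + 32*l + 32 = (l + 2)*(l^2 + 8*l + 16) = (l + 2)*(l + 4)*(l + 4)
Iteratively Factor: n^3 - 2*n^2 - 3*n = (n + 1)*(n^2 - 3*n) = n*(n + 1)*(n - 3)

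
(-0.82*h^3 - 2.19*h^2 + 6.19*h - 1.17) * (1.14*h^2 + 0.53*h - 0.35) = -0.9348*h^5 - 2.9312*h^4 + 6.1829*h^3 + 2.7134*h^2 - 2.7866*h + 0.4095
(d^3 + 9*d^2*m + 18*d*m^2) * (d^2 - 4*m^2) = d^5 + 9*d^4*m + 14*d^3*m^2 - 36*d^2*m^3 - 72*d*m^4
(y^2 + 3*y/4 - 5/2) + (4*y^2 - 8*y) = 5*y^2 - 29*y/4 - 5/2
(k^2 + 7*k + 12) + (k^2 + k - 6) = 2*k^2 + 8*k + 6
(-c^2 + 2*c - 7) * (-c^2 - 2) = c^4 - 2*c^3 + 9*c^2 - 4*c + 14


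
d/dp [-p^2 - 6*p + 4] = -2*p - 6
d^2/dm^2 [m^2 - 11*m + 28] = 2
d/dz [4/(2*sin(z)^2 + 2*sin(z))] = -(4/tan(z) + 2*cos(z)/sin(z)^2)/(sin(z) + 1)^2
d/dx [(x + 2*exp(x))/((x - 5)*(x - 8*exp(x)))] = ((x - 5)*(x - 8*exp(x))*(2*exp(x) + 1) + (x - 5)*(x + 2*exp(x))*(8*exp(x) - 1) - (x - 8*exp(x))*(x + 2*exp(x)))/((x - 5)^2*(x - 8*exp(x))^2)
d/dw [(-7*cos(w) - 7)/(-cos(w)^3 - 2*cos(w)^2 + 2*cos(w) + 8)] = 56*(11*cos(w) + 5*cos(2*w) + cos(3*w) + 17)*sin(w)/(-8*sin(w)^2 - 5*cos(w) + cos(3*w) - 24)^2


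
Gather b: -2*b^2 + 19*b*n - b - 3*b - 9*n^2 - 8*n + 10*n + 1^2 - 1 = -2*b^2 + b*(19*n - 4) - 9*n^2 + 2*n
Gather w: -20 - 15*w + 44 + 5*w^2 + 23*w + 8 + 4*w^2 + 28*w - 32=9*w^2 + 36*w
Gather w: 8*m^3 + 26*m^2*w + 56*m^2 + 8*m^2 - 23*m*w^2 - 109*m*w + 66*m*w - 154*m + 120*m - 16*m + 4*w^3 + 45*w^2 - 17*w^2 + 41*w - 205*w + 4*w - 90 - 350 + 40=8*m^3 + 64*m^2 - 50*m + 4*w^3 + w^2*(28 - 23*m) + w*(26*m^2 - 43*m - 160) - 400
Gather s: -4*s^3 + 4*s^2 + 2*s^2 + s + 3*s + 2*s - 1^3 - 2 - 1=-4*s^3 + 6*s^2 + 6*s - 4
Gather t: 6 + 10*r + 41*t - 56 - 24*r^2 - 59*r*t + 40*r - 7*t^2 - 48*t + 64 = -24*r^2 + 50*r - 7*t^2 + t*(-59*r - 7) + 14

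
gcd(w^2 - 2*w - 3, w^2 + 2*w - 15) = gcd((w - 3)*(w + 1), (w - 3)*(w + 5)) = w - 3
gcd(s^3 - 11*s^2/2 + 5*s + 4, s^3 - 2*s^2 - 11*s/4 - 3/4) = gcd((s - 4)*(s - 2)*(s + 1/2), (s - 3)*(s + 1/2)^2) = s + 1/2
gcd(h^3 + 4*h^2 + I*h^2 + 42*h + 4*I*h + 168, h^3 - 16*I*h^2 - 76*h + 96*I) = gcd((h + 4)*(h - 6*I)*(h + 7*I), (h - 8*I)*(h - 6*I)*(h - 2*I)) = h - 6*I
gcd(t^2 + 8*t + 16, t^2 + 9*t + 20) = t + 4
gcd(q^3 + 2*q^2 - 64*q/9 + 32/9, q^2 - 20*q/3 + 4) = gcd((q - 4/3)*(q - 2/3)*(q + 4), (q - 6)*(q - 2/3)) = q - 2/3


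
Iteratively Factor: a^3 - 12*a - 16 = (a + 2)*(a^2 - 2*a - 8) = (a + 2)^2*(a - 4)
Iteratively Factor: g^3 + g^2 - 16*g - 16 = (g - 4)*(g^2 + 5*g + 4) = (g - 4)*(g + 4)*(g + 1)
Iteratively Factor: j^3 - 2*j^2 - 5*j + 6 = (j - 3)*(j^2 + j - 2) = (j - 3)*(j + 2)*(j - 1)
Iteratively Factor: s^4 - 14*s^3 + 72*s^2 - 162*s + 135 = (s - 5)*(s^3 - 9*s^2 + 27*s - 27) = (s - 5)*(s - 3)*(s^2 - 6*s + 9) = (s - 5)*(s - 3)^2*(s - 3)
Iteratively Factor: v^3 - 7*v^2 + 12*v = (v - 4)*(v^2 - 3*v) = (v - 4)*(v - 3)*(v)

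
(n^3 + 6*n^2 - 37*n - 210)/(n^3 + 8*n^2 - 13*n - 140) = (n - 6)/(n - 4)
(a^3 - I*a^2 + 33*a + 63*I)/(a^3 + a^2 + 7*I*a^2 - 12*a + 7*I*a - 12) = (a^2 - 4*I*a + 21)/(a^2 + a*(1 + 4*I) + 4*I)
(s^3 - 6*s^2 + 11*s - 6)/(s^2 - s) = s - 5 + 6/s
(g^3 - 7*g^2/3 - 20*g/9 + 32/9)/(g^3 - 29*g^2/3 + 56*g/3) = (3*g^2 + g - 4)/(3*g*(g - 7))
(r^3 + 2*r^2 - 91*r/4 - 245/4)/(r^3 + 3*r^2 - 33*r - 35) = (r^2 + 7*r + 49/4)/(r^2 + 8*r + 7)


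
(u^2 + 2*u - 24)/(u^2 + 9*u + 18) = (u - 4)/(u + 3)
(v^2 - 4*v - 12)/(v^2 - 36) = (v + 2)/(v + 6)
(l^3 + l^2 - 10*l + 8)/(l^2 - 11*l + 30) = (l^3 + l^2 - 10*l + 8)/(l^2 - 11*l + 30)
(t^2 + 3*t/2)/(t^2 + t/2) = (2*t + 3)/(2*t + 1)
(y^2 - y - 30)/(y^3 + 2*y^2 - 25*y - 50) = (y - 6)/(y^2 - 3*y - 10)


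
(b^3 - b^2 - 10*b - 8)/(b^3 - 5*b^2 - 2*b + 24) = (b + 1)/(b - 3)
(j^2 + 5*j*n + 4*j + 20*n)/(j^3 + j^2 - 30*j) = (j^2 + 5*j*n + 4*j + 20*n)/(j*(j^2 + j - 30))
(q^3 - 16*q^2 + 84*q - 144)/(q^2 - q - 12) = (q^2 - 12*q + 36)/(q + 3)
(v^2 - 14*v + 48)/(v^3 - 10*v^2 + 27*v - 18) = (v - 8)/(v^2 - 4*v + 3)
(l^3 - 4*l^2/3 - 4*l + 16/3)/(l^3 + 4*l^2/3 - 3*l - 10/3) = (3*l^2 - 10*l + 8)/(3*l^2 - 2*l - 5)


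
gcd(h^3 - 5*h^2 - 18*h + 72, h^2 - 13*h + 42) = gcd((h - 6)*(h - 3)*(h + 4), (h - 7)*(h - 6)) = h - 6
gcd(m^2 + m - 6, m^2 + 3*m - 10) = m - 2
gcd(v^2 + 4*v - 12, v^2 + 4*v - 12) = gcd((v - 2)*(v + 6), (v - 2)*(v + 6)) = v^2 + 4*v - 12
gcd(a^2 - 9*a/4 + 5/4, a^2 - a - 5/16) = a - 5/4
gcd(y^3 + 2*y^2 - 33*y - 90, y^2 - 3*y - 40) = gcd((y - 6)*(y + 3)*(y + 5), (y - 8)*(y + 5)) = y + 5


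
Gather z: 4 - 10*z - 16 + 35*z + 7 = 25*z - 5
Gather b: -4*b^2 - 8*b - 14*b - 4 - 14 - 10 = -4*b^2 - 22*b - 28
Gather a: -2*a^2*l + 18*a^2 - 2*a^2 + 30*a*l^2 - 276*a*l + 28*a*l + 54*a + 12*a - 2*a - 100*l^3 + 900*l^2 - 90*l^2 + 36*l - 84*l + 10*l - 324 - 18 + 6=a^2*(16 - 2*l) + a*(30*l^2 - 248*l + 64) - 100*l^3 + 810*l^2 - 38*l - 336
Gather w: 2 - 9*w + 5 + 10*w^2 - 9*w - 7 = 10*w^2 - 18*w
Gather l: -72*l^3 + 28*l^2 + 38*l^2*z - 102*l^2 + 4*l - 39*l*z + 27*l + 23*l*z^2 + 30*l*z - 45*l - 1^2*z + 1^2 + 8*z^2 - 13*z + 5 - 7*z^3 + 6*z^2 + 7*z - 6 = -72*l^3 + l^2*(38*z - 74) + l*(23*z^2 - 9*z - 14) - 7*z^3 + 14*z^2 - 7*z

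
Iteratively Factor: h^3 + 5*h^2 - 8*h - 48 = (h + 4)*(h^2 + h - 12) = (h + 4)^2*(h - 3)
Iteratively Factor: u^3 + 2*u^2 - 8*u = (u)*(u^2 + 2*u - 8) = u*(u + 4)*(u - 2)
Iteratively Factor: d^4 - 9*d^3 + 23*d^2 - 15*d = (d - 5)*(d^3 - 4*d^2 + 3*d) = d*(d - 5)*(d^2 - 4*d + 3) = d*(d - 5)*(d - 3)*(d - 1)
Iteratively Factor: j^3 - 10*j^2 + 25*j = (j - 5)*(j^2 - 5*j) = (j - 5)^2*(j)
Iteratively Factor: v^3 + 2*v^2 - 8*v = (v + 4)*(v^2 - 2*v) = (v - 2)*(v + 4)*(v)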